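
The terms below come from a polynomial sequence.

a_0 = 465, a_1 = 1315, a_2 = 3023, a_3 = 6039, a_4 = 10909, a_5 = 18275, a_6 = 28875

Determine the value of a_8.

63209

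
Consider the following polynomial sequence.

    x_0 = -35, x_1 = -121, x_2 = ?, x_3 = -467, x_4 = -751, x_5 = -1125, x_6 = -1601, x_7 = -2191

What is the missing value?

-261

Using the last 5 terms:
-284, -374, -476, -590
-90, -102, -114
-12, -12
Constant third difference = -12.
Extend backward: -90 + 12 = -78;  -284 + 78 = -206;  -467 + 206 = -261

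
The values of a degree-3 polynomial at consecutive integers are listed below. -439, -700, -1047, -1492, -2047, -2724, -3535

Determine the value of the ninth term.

-5607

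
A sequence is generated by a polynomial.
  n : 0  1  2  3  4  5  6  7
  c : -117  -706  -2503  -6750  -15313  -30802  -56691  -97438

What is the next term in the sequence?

First differences: -589  -1797  -4247  -8563  -15489  -25889  -40747
Second differences: -1208  -2450  -4316  -6926  -10400  -14858
Third differences: -1242  -1866  -2610  -3474  -4458
Fourth differences: -624  -744  -864  -984
Fifth differences: -120  -120  -120
Fifth differences constant at -120.
-984 − 120 = -1104;  -4458 − 1104 = -5562;  -14858 − 5562 = -20420;  -40747 − 20420 = -61167;  -97438 − 61167 = -158605

-158605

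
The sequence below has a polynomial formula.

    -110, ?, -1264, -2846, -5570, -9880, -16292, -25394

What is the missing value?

Using the last 6 terms:
First differences: -1582, -2724, -4310, -6412, -9102
Second differences: -1142, -1586, -2102, -2690
Third differences: -444, -516, -588
Fourth differences: -72, -72
Constant fourth difference = -72.
Extend backward: -444 + 72 = -372;  -1142 + 372 = -770;  -1582 + 770 = -812;  -1264 + 812 = -452

-452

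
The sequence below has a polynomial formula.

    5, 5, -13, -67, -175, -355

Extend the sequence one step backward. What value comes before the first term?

5

D1: 0  -18  -54  -108  -180
D2: -18  -36  -54  -72
D3: -18  -18  -18
The third differences are constant at -18.
Work back: -18 + 18 = 0;  0 + 0 = 0;  5 + 0 = 5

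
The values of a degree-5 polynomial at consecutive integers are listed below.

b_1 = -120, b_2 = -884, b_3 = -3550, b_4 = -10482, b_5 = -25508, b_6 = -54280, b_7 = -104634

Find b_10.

-503868

D1: -764, -2666, -6932, -15026, -28772, -50354
D2: -1902, -4266, -8094, -13746, -21582
D3: -2364, -3828, -5652, -7836
D4: -1464, -1824, -2184
D5: -360, -360
Constant fifth difference = -360, so extend:
-2184 − 360 = -2544;  -7836 − 2544 = -10380;  -21582 − 10380 = -31962;  -50354 − 31962 = -82316;  -104634 − 82316 = -186950
-2544 − 360 = -2904;  -10380 − 2904 = -13284;  -31962 − 13284 = -45246;  -82316 − 45246 = -127562;  -186950 − 127562 = -314512
-2904 − 360 = -3264;  -13284 − 3264 = -16548;  -45246 − 16548 = -61794;  -127562 − 61794 = -189356;  -314512 − 189356 = -503868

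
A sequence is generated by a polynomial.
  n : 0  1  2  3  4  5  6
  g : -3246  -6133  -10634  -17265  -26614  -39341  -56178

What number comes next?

-77929

-2887  -4501  -6631  -9349  -12727  -16837
-1614  -2130  -2718  -3378  -4110
-516  -588  -660  -732
-72  -72  -72
The fourth differences are constant (-72).
-732 − 72 = -804;  -4110 − 804 = -4914;  -16837 − 4914 = -21751;  -56178 − 21751 = -77929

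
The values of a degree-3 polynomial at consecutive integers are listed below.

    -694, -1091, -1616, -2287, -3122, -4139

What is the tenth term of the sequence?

Δ: -397 , -525 , -671 , -835 , -1017
Δ²: -128 , -146 , -164 , -182
Δ³: -18 , -18 , -18
The third differences are constant (-18).
-182 − 18 = -200;  -1017 − 200 = -1217;  -4139 − 1217 = -5356
-200 − 18 = -218;  -1217 − 218 = -1435;  -5356 − 1435 = -6791
-218 − 18 = -236;  -1435 − 236 = -1671;  -6791 − 1671 = -8462
-236 − 18 = -254;  -1671 − 254 = -1925;  -8462 − 1925 = -10387

-10387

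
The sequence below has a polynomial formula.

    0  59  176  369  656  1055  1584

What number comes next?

59, 117, 193, 287, 399, 529
58, 76, 94, 112, 130
18, 18, 18, 18
The third differences are constant (18).
130 + 18 = 148;  529 + 148 = 677;  1584 + 677 = 2261

2261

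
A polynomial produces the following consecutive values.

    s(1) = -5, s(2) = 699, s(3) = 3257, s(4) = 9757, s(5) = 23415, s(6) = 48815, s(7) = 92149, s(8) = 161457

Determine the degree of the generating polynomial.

5

First differences: 704, 2558, 6500, 13658, 25400, 43334, 69308
Second differences: 1854, 3942, 7158, 11742, 17934, 25974
Third differences: 2088, 3216, 4584, 6192, 8040
Fourth differences: 1128, 1368, 1608, 1848
Fifth differences: 240, 240, 240
The fifth differences are constant, so the polynomial has degree 5.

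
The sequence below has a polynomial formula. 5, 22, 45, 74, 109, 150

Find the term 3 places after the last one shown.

309

D1: 17, 23, 29, 35, 41
D2: 6, 6, 6, 6
The second differences are constant (6).
41 + 6 = 47;  150 + 47 = 197
47 + 6 = 53;  197 + 53 = 250
53 + 6 = 59;  250 + 59 = 309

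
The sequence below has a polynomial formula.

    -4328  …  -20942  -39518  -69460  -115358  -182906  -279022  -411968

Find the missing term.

-10126

Using the last 7 terms:
-18576, -29942, -45898, -67548, -96116, -132946
-11366, -15956, -21650, -28568, -36830
-4590, -5694, -6918, -8262
-1104, -1224, -1344
-120, -120
Constant fifth difference = -120.
Extend backward: -1104 + 120 = -984;  -4590 + 984 = -3606;  -11366 + 3606 = -7760;  -18576 + 7760 = -10816;  -20942 + 10816 = -10126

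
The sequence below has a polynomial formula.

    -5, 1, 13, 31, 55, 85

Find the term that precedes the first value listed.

D1: 6  12  18  24  30
D2: 6  6  6  6
The second differences are constant at 6.
Work back: 6 − 6 = 0;  -5 + 0 = -5

-5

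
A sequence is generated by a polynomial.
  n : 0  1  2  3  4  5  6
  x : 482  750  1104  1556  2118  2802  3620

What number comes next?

4584

Δ: 268, 354, 452, 562, 684, 818
Δ²: 86, 98, 110, 122, 134
Δ³: 12, 12, 12, 12
Third differences constant at 12.
134 + 12 = 146;  818 + 146 = 964;  3620 + 964 = 4584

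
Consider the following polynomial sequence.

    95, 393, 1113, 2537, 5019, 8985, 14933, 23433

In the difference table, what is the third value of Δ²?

1058

Δ: 298, 720, 1424, 2482, 3966, 5948, 8500
Δ²: 422, 704, 1058, 1484, 1982, 2552
Δ³: 282, 354, 426, 498, 570
Δ⁴: 72, 72, 72, 72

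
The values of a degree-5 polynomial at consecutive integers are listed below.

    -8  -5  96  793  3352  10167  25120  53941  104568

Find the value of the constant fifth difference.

First differences: 3, 101, 697, 2559, 6815, 14953, 28821, 50627
Second differences: 98, 596, 1862, 4256, 8138, 13868, 21806
Third differences: 498, 1266, 2394, 3882, 5730, 7938
Fourth differences: 768, 1128, 1488, 1848, 2208
Fifth differences: 360, 360, 360, 360

360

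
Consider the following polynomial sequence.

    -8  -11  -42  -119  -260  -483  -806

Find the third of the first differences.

-77

Δ: -3, -31, -77, -141, -223, -323
Δ²: -28, -46, -64, -82, -100
Δ³: -18, -18, -18, -18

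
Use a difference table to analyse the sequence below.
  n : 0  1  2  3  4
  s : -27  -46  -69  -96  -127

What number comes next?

-162

D1: -19, -23, -27, -31
D2: -4, -4, -4
The second differences are constant (-4).
-31 − 4 = -35;  -127 − 35 = -162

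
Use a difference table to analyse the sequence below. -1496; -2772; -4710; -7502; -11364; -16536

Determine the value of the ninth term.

-1276  -1938  -2792  -3862  -5172
-662  -854  -1070  -1310
-192  -216  -240
-24  -24
Fourth differences constant at -24.
-240 − 24 = -264;  -1310 − 264 = -1574;  -5172 − 1574 = -6746;  -16536 − 6746 = -23282
-264 − 24 = -288;  -1574 − 288 = -1862;  -6746 − 1862 = -8608;  -23282 − 8608 = -31890
-288 − 24 = -312;  -1862 − 312 = -2174;  -8608 − 2174 = -10782;  -31890 − 10782 = -42672

-42672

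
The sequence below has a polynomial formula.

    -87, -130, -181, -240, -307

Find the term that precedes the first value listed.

-52

D1: -43  -51  -59  -67
D2: -8  -8  -8
The second differences are constant at -8.
Work back: -43 + 8 = -35;  -87 + 35 = -52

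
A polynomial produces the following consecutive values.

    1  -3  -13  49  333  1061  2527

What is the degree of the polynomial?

4

D1: -4, -10, 62, 284, 728, 1466
D2: -6, 72, 222, 444, 738
D3: 78, 150, 222, 294
D4: 72, 72, 72
The fourth differences are constant, so the polynomial has degree 4.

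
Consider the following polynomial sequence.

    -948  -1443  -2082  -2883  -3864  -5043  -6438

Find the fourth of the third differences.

-18

Δ: -495, -639, -801, -981, -1179, -1395
Δ²: -144, -162, -180, -198, -216
Δ³: -18, -18, -18, -18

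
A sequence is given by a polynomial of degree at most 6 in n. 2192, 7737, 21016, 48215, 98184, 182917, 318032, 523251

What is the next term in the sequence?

822880

Δ: 5545 , 13279 , 27199 , 49969 , 84733 , 135115 , 205219
Δ²: 7734 , 13920 , 22770 , 34764 , 50382 , 70104
Δ³: 6186 , 8850 , 11994 , 15618 , 19722
Δ⁴: 2664 , 3144 , 3624 , 4104
Δ⁵: 480 , 480 , 480
Fifth differences constant at 480.
4104 + 480 = 4584;  19722 + 4584 = 24306;  70104 + 24306 = 94410;  205219 + 94410 = 299629;  523251 + 299629 = 822880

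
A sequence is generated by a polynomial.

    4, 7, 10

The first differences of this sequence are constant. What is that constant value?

Δ: 3, 3

3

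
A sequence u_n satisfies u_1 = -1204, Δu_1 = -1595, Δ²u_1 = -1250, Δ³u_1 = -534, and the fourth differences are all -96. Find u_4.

-10273

Build the table forward from the leading diagonal:
Δ⁴: -96  -96  -96  -96
Δ³: -534  -630  -726  -822
Δ²: -1250  -1784  -2414  -3140
Δ: -1595  -2845  -4629  -7043
u: -1204  -2799  -5644  -10273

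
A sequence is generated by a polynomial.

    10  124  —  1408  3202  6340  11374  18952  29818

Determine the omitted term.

502

Using the last 6 terms:
First differences: 1794, 3138, 5034, 7578, 10866
Second differences: 1344, 1896, 2544, 3288
Third differences: 552, 648, 744
Fourth differences: 96, 96
Constant fourth difference = 96.
Extend backward: 552 − 96 = 456;  1344 − 456 = 888;  1794 − 888 = 906;  1408 − 906 = 502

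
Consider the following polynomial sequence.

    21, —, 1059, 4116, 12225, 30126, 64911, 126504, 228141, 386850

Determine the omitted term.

186

Using the last 8 terms:
Δ: 3057, 8109, 17901, 34785, 61593, 101637, 158709
Δ²: 5052, 9792, 16884, 26808, 40044, 57072
Δ³: 4740, 7092, 9924, 13236, 17028
Δ⁴: 2352, 2832, 3312, 3792
Δ⁵: 480, 480, 480
Constant fifth difference = 480.
Extend backward: 2352 − 480 = 1872;  4740 − 1872 = 2868;  5052 − 2868 = 2184;  3057 − 2184 = 873;  1059 − 873 = 186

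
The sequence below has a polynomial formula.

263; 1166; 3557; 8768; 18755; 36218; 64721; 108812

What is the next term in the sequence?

174143

Δ: 903  2391  5211  9987  17463  28503  44091
Δ²: 1488  2820  4776  7476  11040  15588
Δ³: 1332  1956  2700  3564  4548
Δ⁴: 624  744  864  984
Δ⁵: 120  120  120
Constant fifth difference = 120, so extend:
984 + 120 = 1104;  4548 + 1104 = 5652;  15588 + 5652 = 21240;  44091 + 21240 = 65331;  108812 + 65331 = 174143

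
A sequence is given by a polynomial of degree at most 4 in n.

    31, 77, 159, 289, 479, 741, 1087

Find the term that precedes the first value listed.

9

Δ: 46  82  130  190  262  346
Δ²: 36  48  60  72  84
Δ³: 12  12  12  12
The third differences are constant at 12.
Work back: 36 − 12 = 24;  46 − 24 = 22;  31 − 22 = 9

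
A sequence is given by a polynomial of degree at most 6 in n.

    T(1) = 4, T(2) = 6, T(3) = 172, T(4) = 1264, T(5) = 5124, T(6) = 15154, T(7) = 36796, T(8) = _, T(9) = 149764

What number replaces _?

Using the first 7 terms:
D1: 2  166  1092  3860  10030  21642
D2: 164  926  2768  6170  11612
D3: 762  1842  3402  5442
D4: 1080  1560  2040
D5: 480  480
Constant fifth difference = 480.
Extend forward: 2040 + 480 = 2520;  5442 + 2520 = 7962;  11612 + 7962 = 19574;  21642 + 19574 = 41216;  36796 + 41216 = 78012

78012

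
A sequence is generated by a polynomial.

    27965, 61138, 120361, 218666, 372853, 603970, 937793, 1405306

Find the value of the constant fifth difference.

D1: 33173, 59223, 98305, 154187, 231117, 333823, 467513
D2: 26050, 39082, 55882, 76930, 102706, 133690
D3: 13032, 16800, 21048, 25776, 30984
D4: 3768, 4248, 4728, 5208
D5: 480, 480, 480

480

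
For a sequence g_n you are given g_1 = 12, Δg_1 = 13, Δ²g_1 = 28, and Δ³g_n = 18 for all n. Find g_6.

537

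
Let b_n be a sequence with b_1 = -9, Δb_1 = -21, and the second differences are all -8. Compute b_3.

Build the table forward from the leading diagonal:
Δ²: -8, -8, -8
Δ: -21, -29, -37
b: -9, -30, -59

-59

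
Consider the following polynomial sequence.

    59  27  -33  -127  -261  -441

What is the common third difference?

D1: -32, -60, -94, -134, -180
D2: -28, -34, -40, -46
D3: -6, -6, -6

-6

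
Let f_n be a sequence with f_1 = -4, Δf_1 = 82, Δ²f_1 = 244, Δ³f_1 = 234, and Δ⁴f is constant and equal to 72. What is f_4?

1208

Build the table forward from the leading diagonal:
D4: 72  72  72  72
D3: 234  306  378  450
D2: 244  478  784  1162
D1: 82  326  804  1588
f: -4  78  404  1208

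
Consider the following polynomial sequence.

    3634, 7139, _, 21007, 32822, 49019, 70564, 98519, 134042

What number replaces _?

12704

Using the last 6 terms:
11815, 16197, 21545, 27955, 35523
4382, 5348, 6410, 7568
966, 1062, 1158
96, 96
Constant fourth difference = 96.
Extend backward: 966 − 96 = 870;  4382 − 870 = 3512;  11815 − 3512 = 8303;  21007 − 8303 = 12704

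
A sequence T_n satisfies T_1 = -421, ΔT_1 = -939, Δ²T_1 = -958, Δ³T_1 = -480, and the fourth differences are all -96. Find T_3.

Build the table forward from the leading diagonal:
Δ⁴: -96, -96, -96
Δ³: -480, -576, -672
Δ²: -958, -1438, -2014
Δ: -939, -1897, -3335
T: -421, -1360, -3257

-3257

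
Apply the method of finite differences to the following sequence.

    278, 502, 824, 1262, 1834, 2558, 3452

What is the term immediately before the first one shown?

First differences: 224  322  438  572  724  894
Second differences: 98  116  134  152  170
Third differences: 18  18  18  18
The third differences are constant at 18.
Work back: 98 − 18 = 80;  224 − 80 = 144;  278 − 144 = 134

134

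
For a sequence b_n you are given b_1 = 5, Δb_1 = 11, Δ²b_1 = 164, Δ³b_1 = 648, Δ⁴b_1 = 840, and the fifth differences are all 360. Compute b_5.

4465

Build the table forward from the leading diagonal:
D5: 360  360  360  360  360
D4: 840  1200  1560  1920  2280
D3: 648  1488  2688  4248  6168
D2: 164  812  2300  4988  9236
D1: 11  175  987  3287  8275
b: 5  16  191  1178  4465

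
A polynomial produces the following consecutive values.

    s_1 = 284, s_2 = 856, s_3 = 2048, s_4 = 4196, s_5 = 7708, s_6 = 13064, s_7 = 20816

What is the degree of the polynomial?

First differences: 572, 1192, 2148, 3512, 5356, 7752
Second differences: 620, 956, 1364, 1844, 2396
Third differences: 336, 408, 480, 552
Fourth differences: 72, 72, 72
The fourth differences are constant, so the polynomial has degree 4.

4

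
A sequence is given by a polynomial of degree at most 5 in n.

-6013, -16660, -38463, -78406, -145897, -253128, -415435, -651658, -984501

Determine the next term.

-1440892

Δ: -10647  -21803  -39943  -67491  -107231  -162307  -236223  -332843
Δ²: -11156  -18140  -27548  -39740  -55076  -73916  -96620
Δ³: -6984  -9408  -12192  -15336  -18840  -22704
Δ⁴: -2424  -2784  -3144  -3504  -3864
Δ⁵: -360  -360  -360  -360
Constant fifth difference = -360, so extend:
-3864 − 360 = -4224;  -22704 − 4224 = -26928;  -96620 − 26928 = -123548;  -332843 − 123548 = -456391;  -984501 − 456391 = -1440892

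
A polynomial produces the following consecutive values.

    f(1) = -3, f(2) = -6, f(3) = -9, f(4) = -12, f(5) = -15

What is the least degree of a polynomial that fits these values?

1

D1: -3, -3, -3, -3
The first differences are constant, so the polynomial has degree 1.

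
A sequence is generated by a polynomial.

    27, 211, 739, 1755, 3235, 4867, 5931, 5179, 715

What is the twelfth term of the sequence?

Δ: 184, 528, 1016, 1480, 1632, 1064, -752, -4464
Δ²: 344, 488, 464, 152, -568, -1816, -3712
Δ³: 144, -24, -312, -720, -1248, -1896
Δ⁴: -168, -288, -408, -528, -648
Δ⁵: -120, -120, -120, -120
Fifth differences constant at -120.
-648 − 120 = -768;  -1896 − 768 = -2664;  -3712 − 2664 = -6376;  -4464 − 6376 = -10840;  715 − 10840 = -10125
-768 − 120 = -888;  -2664 − 888 = -3552;  -6376 − 3552 = -9928;  -10840 − 9928 = -20768;  -10125 − 20768 = -30893
-888 − 120 = -1008;  -3552 − 1008 = -4560;  -9928 − 4560 = -14488;  -20768 − 14488 = -35256;  -30893 − 35256 = -66149

-66149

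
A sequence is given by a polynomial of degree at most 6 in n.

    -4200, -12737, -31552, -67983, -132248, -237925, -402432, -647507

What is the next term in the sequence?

-999688

Δ: -8537 , -18815 , -36431 , -64265 , -105677 , -164507 , -245075
Δ²: -10278 , -17616 , -27834 , -41412 , -58830 , -80568
Δ³: -7338 , -10218 , -13578 , -17418 , -21738
Δ⁴: -2880 , -3360 , -3840 , -4320
Δ⁵: -480 , -480 , -480
Constant fifth difference = -480, so extend:
-4320 − 480 = -4800;  -21738 − 4800 = -26538;  -80568 − 26538 = -107106;  -245075 − 107106 = -352181;  -647507 − 352181 = -999688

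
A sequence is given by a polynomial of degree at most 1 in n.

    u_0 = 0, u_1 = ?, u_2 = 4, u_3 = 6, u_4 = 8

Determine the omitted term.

2

Using the last 3 terms:
Δ: 2, 2
Constant first difference = 2.
Extend backward: 4 − 2 = 2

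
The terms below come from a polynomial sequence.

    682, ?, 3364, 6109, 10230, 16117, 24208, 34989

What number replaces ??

1653

Using the last 6 terms:
2745  4121  5887  8091  10781
1376  1766  2204  2690
390  438  486
48  48
Constant fourth difference = 48.
Extend backward: 390 − 48 = 342;  1376 − 342 = 1034;  2745 − 1034 = 1711;  3364 − 1711 = 1653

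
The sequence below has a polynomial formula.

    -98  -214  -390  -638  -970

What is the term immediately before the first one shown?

-30

Δ: -116  -176  -248  -332
Δ²: -60  -72  -84
Δ³: -12  -12
The third differences are constant at -12.
Work back: -60 + 12 = -48;  -116 + 48 = -68;  -98 + 68 = -30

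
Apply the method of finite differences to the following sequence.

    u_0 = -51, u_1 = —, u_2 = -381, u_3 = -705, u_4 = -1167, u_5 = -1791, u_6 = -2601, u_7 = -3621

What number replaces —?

-171

Using the last 6 terms:
-324  -462  -624  -810  -1020
-138  -162  -186  -210
-24  -24  -24
Constant third difference = -24.
Extend backward: -138 + 24 = -114;  -324 + 114 = -210;  -381 + 210 = -171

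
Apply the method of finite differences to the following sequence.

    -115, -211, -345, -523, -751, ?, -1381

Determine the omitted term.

Using the first 5 terms:
D1: -96  -134  -178  -228
D2: -38  -44  -50
D3: -6  -6
Constant third difference = -6.
Extend forward: -50 − 6 = -56;  -228 − 56 = -284;  -751 − 284 = -1035

-1035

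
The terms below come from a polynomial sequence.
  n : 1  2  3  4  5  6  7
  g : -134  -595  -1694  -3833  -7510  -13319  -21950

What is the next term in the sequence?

-34189

D1: -461, -1099, -2139, -3677, -5809, -8631
D2: -638, -1040, -1538, -2132, -2822
D3: -402, -498, -594, -690
D4: -96, -96, -96
Fourth differences constant at -96.
-690 − 96 = -786;  -2822 − 786 = -3608;  -8631 − 3608 = -12239;  -21950 − 12239 = -34189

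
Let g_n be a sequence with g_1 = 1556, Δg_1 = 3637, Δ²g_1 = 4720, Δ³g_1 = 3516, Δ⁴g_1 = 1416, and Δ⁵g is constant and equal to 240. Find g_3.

13550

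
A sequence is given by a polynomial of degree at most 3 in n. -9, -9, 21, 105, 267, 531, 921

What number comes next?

Δ: 0  30  84  162  264  390
Δ²: 30  54  78  102  126
Δ³: 24  24  24  24
The third differences are constant (24).
126 + 24 = 150;  390 + 150 = 540;  921 + 540 = 1461

1461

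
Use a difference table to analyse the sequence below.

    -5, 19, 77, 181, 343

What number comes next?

575

Δ: 24 , 58 , 104 , 162
Δ²: 34 , 46 , 58
Δ³: 12 , 12
Constant third difference = 12, so extend:
58 + 12 = 70;  162 + 70 = 232;  343 + 232 = 575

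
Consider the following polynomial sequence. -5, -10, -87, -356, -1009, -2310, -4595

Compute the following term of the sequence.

-8272

D1: -5, -77, -269, -653, -1301, -2285
D2: -72, -192, -384, -648, -984
D3: -120, -192, -264, -336
D4: -72, -72, -72
The fourth differences are constant (-72).
-336 − 72 = -408;  -984 − 408 = -1392;  -2285 − 1392 = -3677;  -4595 − 3677 = -8272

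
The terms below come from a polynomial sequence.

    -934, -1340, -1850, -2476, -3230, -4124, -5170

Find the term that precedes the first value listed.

-406, -510, -626, -754, -894, -1046
-104, -116, -128, -140, -152
-12, -12, -12, -12
The third differences are constant at -12.
Work back: -104 + 12 = -92;  -406 + 92 = -314;  -934 + 314 = -620

-620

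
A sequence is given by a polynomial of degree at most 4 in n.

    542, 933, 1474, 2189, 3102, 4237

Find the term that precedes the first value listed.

277

Δ: 391  541  715  913  1135
Δ²: 150  174  198  222
Δ³: 24  24  24
The third differences are constant at 24.
Work back: 150 − 24 = 126;  391 − 126 = 265;  542 − 265 = 277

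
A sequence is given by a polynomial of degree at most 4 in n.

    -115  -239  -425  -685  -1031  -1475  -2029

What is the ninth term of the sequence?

First differences: -124, -186, -260, -346, -444, -554
Second differences: -62, -74, -86, -98, -110
Third differences: -12, -12, -12, -12
The third differences are constant (-12).
-110 − 12 = -122;  -554 − 122 = -676;  -2029 − 676 = -2705
-122 − 12 = -134;  -676 − 134 = -810;  -2705 − 810 = -3515

-3515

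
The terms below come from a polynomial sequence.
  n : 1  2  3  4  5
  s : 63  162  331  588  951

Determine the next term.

Δ: 99, 169, 257, 363
Δ²: 70, 88, 106
Δ³: 18, 18
Third differences constant at 18.
106 + 18 = 124;  363 + 124 = 487;  951 + 487 = 1438

1438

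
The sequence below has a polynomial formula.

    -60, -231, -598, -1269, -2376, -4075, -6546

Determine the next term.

D1: -171  -367  -671  -1107  -1699  -2471
D2: -196  -304  -436  -592  -772
D3: -108  -132  -156  -180
D4: -24  -24  -24
The fourth differences are constant (-24).
-180 − 24 = -204;  -772 − 204 = -976;  -2471 − 976 = -3447;  -6546 − 3447 = -9993

-9993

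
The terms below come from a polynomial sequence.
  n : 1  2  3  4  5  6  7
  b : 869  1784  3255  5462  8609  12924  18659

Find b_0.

354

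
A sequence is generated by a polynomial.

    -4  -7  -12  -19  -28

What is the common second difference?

-2

Δ: -3, -5, -7, -9
Δ²: -2, -2, -2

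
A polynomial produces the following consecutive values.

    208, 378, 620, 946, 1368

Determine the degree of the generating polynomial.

3

Δ: 170, 242, 326, 422
Δ²: 72, 84, 96
Δ³: 12, 12
The third differences are constant, so the polynomial has degree 3.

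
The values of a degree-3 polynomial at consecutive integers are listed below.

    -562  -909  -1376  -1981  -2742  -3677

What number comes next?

Δ: -347, -467, -605, -761, -935
Δ²: -120, -138, -156, -174
Δ³: -18, -18, -18
Third differences constant at -18.
-174 − 18 = -192;  -935 − 192 = -1127;  -3677 − 1127 = -4804

-4804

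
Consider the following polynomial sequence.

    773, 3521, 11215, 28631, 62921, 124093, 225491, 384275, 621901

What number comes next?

964601

Δ: 2748, 7694, 17416, 34290, 61172, 101398, 158784, 237626
Δ²: 4946, 9722, 16874, 26882, 40226, 57386, 78842
Δ³: 4776, 7152, 10008, 13344, 17160, 21456
Δ⁴: 2376, 2856, 3336, 3816, 4296
Δ⁵: 480, 480, 480, 480
Constant fifth difference = 480, so extend:
4296 + 480 = 4776;  21456 + 4776 = 26232;  78842 + 26232 = 105074;  237626 + 105074 = 342700;  621901 + 342700 = 964601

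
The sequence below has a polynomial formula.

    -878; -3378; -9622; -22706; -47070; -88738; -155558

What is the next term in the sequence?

-257442

D1: -2500  -6244  -13084  -24364  -41668  -66820
D2: -3744  -6840  -11280  -17304  -25152
D3: -3096  -4440  -6024  -7848
D4: -1344  -1584  -1824
D5: -240  -240
Fifth differences constant at -240.
-1824 − 240 = -2064;  -7848 − 2064 = -9912;  -25152 − 9912 = -35064;  -66820 − 35064 = -101884;  -155558 − 101884 = -257442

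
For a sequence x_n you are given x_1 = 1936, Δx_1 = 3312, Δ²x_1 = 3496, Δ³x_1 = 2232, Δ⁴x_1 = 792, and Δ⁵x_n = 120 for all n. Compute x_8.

Build the table forward from the leading diagonal:
D5: 120  120  120  120  120  120  120  120
D4: 792  912  1032  1152  1272  1392  1512  1632
D3: 2232  3024  3936  4968  6120  7392  8784  10296
D2: 3496  5728  8752  12688  17656  23776  31168  39952
D1: 3312  6808  12536  21288  33976  51632  75408  106576
x: 1936  5248  12056  24592  45880  79856  131488  206896

206896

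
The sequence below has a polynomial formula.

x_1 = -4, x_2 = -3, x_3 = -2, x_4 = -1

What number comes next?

First differences: 1, 1, 1
Constant first difference = 1, so extend:
-1 + 1 = 0

0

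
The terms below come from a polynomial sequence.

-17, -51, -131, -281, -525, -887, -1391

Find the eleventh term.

-5307

Δ: -34, -80, -150, -244, -362, -504
Δ²: -46, -70, -94, -118, -142
Δ³: -24, -24, -24, -24
The third differences are constant (-24).
-142 − 24 = -166;  -504 − 166 = -670;  -1391 − 670 = -2061
-166 − 24 = -190;  -670 − 190 = -860;  -2061 − 860 = -2921
-190 − 24 = -214;  -860 − 214 = -1074;  -2921 − 1074 = -3995
-214 − 24 = -238;  -1074 − 238 = -1312;  -3995 − 1312 = -5307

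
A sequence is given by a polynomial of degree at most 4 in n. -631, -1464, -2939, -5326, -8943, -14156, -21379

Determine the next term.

-31074

Δ: -833, -1475, -2387, -3617, -5213, -7223
Δ²: -642, -912, -1230, -1596, -2010
Δ³: -270, -318, -366, -414
Δ⁴: -48, -48, -48
Fourth differences constant at -48.
-414 − 48 = -462;  -2010 − 462 = -2472;  -7223 − 2472 = -9695;  -21379 − 9695 = -31074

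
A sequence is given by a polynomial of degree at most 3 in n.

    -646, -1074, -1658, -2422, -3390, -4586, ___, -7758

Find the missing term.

Using the first 6 terms:
Δ: -428, -584, -764, -968, -1196
Δ²: -156, -180, -204, -228
Δ³: -24, -24, -24
Constant third difference = -24.
Extend forward: -228 − 24 = -252;  -1196 − 252 = -1448;  -4586 − 1448 = -6034

-6034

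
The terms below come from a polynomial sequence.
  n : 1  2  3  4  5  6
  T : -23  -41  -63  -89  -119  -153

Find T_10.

D1: -18  -22  -26  -30  -34
D2: -4  -4  -4  -4
Second differences constant at -4.
-34 − 4 = -38;  -153 − 38 = -191
-38 − 4 = -42;  -191 − 42 = -233
-42 − 4 = -46;  -233 − 46 = -279
-46 − 4 = -50;  -279 − 50 = -329

-329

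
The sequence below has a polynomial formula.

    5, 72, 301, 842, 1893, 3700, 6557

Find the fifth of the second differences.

D1: 67, 229, 541, 1051, 1807, 2857
D2: 162, 312, 510, 756, 1050
D3: 150, 198, 246, 294
D4: 48, 48, 48

1050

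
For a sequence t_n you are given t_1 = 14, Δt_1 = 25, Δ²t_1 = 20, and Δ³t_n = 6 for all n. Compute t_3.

84

Build the table forward from the leading diagonal:
Δ³: 6, 6, 6
Δ²: 20, 26, 32
Δ: 25, 45, 71
t: 14, 39, 84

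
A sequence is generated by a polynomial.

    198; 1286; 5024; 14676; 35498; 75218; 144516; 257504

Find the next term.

432206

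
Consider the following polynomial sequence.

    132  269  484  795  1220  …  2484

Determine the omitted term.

1777

Using the first 5 terms:
Δ: 137, 215, 311, 425
Δ²: 78, 96, 114
Δ³: 18, 18
Constant third difference = 18.
Extend forward: 114 + 18 = 132;  425 + 132 = 557;  1220 + 557 = 1777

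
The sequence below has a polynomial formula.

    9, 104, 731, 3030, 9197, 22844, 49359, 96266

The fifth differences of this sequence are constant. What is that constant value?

First differences: 95, 627, 2299, 6167, 13647, 26515, 46907
Second differences: 532, 1672, 3868, 7480, 12868, 20392
Third differences: 1140, 2196, 3612, 5388, 7524
Fourth differences: 1056, 1416, 1776, 2136
Fifth differences: 360, 360, 360

360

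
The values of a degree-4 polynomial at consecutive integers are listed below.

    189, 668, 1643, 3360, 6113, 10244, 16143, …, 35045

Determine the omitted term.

24248

Using the first 7 terms:
First differences: 479  975  1717  2753  4131  5899
Second differences: 496  742  1036  1378  1768
Third differences: 246  294  342  390
Fourth differences: 48  48  48
Constant fourth difference = 48.
Extend forward: 390 + 48 = 438;  1768 + 438 = 2206;  5899 + 2206 = 8105;  16143 + 8105 = 24248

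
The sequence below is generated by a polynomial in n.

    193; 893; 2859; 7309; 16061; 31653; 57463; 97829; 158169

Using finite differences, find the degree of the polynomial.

5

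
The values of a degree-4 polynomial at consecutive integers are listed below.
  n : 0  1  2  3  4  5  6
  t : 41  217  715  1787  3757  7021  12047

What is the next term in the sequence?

19375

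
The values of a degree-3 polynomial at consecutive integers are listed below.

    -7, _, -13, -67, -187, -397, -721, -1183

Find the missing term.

Using the last 6 terms:
First differences: -54, -120, -210, -324, -462
Second differences: -66, -90, -114, -138
Third differences: -24, -24, -24
Constant third difference = -24.
Extend backward: -66 + 24 = -42;  -54 + 42 = -12;  -13 + 12 = -1

-1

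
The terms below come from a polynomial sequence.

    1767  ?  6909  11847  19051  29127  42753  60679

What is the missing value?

3703

Using the last 6 terms:
First differences: 4938, 7204, 10076, 13626, 17926
Second differences: 2266, 2872, 3550, 4300
Third differences: 606, 678, 750
Fourth differences: 72, 72
Constant fourth difference = 72.
Extend backward: 606 − 72 = 534;  2266 − 534 = 1732;  4938 − 1732 = 3206;  6909 − 3206 = 3703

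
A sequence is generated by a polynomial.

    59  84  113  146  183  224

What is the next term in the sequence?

269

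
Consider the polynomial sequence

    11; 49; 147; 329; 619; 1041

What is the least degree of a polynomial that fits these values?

3

First differences: 38, 98, 182, 290, 422
Second differences: 60, 84, 108, 132
Third differences: 24, 24, 24
The third differences are constant, so the polynomial has degree 3.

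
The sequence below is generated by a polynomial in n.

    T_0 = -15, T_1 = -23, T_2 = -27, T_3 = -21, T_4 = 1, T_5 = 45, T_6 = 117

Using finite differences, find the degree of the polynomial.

3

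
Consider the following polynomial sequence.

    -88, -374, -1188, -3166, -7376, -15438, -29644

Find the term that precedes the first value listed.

D1: -286  -814  -1978  -4210  -8062  -14206
D2: -528  -1164  -2232  -3852  -6144
D3: -636  -1068  -1620  -2292
D4: -432  -552  -672
D5: -120  -120
The fifth differences are constant at -120.
Work back: -432 + 120 = -312;  -636 + 312 = -324;  -528 + 324 = -204;  -286 + 204 = -82;  -88 + 82 = -6

-6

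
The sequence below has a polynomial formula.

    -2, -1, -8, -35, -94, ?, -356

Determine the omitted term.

-197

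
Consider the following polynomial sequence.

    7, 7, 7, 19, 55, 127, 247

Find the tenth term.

D1: 0  0  12  36  72  120
D2: 0  12  24  36  48
D3: 12  12  12  12
Third differences constant at 12.
48 + 12 = 60;  120 + 60 = 180;  247 + 180 = 427
60 + 12 = 72;  180 + 72 = 252;  427 + 252 = 679
72 + 12 = 84;  252 + 84 = 336;  679 + 336 = 1015

1015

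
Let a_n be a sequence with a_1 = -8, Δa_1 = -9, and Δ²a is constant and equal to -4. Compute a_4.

-47

Build the table forward from the leading diagonal:
Second differences: -4, -4, -4, -4
First differences: -9, -13, -17, -21
a: -8, -17, -30, -47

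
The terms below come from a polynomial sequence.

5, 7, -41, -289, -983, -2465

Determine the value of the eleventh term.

-40385

D1: 2, -48, -248, -694, -1482
D2: -50, -200, -446, -788
D3: -150, -246, -342
D4: -96, -96
The fourth differences are constant (-96).
-342 − 96 = -438;  -788 − 438 = -1226;  -1482 − 1226 = -2708;  -2465 − 2708 = -5173
-438 − 96 = -534;  -1226 − 534 = -1760;  -2708 − 1760 = -4468;  -5173 − 4468 = -9641
-534 − 96 = -630;  -1760 − 630 = -2390;  -4468 − 2390 = -6858;  -9641 − 6858 = -16499
-630 − 96 = -726;  -2390 − 726 = -3116;  -6858 − 3116 = -9974;  -16499 − 9974 = -26473
-726 − 96 = -822;  -3116 − 822 = -3938;  -9974 − 3938 = -13912;  -26473 − 13912 = -40385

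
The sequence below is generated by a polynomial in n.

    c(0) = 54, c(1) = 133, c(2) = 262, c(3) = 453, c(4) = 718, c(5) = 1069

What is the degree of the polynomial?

3

D1: 79, 129, 191, 265, 351
D2: 50, 62, 74, 86
D3: 12, 12, 12
The third differences are constant, so the polynomial has degree 3.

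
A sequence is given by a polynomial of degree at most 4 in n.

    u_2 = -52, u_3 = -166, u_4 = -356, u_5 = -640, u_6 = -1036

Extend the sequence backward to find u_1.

D1: -114  -190  -284  -396
D2: -76  -94  -112
D3: -18  -18
The third differences are constant at -18.
Work back: -76 + 18 = -58;  -114 + 58 = -56;  -52 + 56 = 4

4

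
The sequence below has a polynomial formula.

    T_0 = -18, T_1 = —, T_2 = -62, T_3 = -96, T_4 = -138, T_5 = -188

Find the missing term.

Using the last 4 terms:
Δ: -34, -42, -50
Δ²: -8, -8
Constant second difference = -8.
Extend backward: -34 + 8 = -26;  -62 + 26 = -36

-36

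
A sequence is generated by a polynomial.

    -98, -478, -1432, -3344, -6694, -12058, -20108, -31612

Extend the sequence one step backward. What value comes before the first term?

D1: -380  -954  -1912  -3350  -5364  -8050  -11504
D2: -574  -958  -1438  -2014  -2686  -3454
D3: -384  -480  -576  -672  -768
D4: -96  -96  -96  -96
The fourth differences are constant at -96.
Work back: -384 + 96 = -288;  -574 + 288 = -286;  -380 + 286 = -94;  -98 + 94 = -4

-4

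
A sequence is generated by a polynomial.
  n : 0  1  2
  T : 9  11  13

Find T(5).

First differences: 2  2
The first differences are constant (2).
13 + 2 = 15
15 + 2 = 17
17 + 2 = 19

19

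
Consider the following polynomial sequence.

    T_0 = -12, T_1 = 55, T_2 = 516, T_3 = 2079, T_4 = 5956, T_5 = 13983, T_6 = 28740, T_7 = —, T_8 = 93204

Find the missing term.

53671

Using the first 7 terms:
D1: 67, 461, 1563, 3877, 8027, 14757
D2: 394, 1102, 2314, 4150, 6730
D3: 708, 1212, 1836, 2580
D4: 504, 624, 744
D5: 120, 120
Constant fifth difference = 120.
Extend forward: 744 + 120 = 864;  2580 + 864 = 3444;  6730 + 3444 = 10174;  14757 + 10174 = 24931;  28740 + 24931 = 53671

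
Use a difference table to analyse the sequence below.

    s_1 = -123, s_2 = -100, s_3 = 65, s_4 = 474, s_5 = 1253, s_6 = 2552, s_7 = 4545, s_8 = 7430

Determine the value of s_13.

23, 165, 409, 779, 1299, 1993, 2885
142, 244, 370, 520, 694, 892
102, 126, 150, 174, 198
24, 24, 24, 24
The fourth differences are constant (24).
198 + 24 = 222;  892 + 222 = 1114;  2885 + 1114 = 3999;  7430 + 3999 = 11429
222 + 24 = 246;  1114 + 246 = 1360;  3999 + 1360 = 5359;  11429 + 5359 = 16788
246 + 24 = 270;  1360 + 270 = 1630;  5359 + 1630 = 6989;  16788 + 6989 = 23777
270 + 24 = 294;  1630 + 294 = 1924;  6989 + 1924 = 8913;  23777 + 8913 = 32690
294 + 24 = 318;  1924 + 318 = 2242;  8913 + 2242 = 11155;  32690 + 11155 = 43845

43845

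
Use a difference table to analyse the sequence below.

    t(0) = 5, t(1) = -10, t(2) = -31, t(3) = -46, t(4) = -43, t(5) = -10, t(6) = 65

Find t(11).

Δ: -15, -21, -15, 3, 33, 75
Δ²: -6, 6, 18, 30, 42
Δ³: 12, 12, 12, 12
Constant third difference = 12, so extend:
42 + 12 = 54;  75 + 54 = 129;  65 + 129 = 194
54 + 12 = 66;  129 + 66 = 195;  194 + 195 = 389
66 + 12 = 78;  195 + 78 = 273;  389 + 273 = 662
78 + 12 = 90;  273 + 90 = 363;  662 + 363 = 1025
90 + 12 = 102;  363 + 102 = 465;  1025 + 465 = 1490

1490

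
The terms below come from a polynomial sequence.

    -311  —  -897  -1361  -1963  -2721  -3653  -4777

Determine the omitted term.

-553

Using the last 6 terms:
Δ: -464, -602, -758, -932, -1124
Δ²: -138, -156, -174, -192
Δ³: -18, -18, -18
Constant third difference = -18.
Extend backward: -138 + 18 = -120;  -464 + 120 = -344;  -897 + 344 = -553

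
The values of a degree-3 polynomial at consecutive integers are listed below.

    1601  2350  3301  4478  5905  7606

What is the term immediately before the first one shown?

D1: 749  951  1177  1427  1701
D2: 202  226  250  274
D3: 24  24  24
The third differences are constant at 24.
Work back: 202 − 24 = 178;  749 − 178 = 571;  1601 − 571 = 1030

1030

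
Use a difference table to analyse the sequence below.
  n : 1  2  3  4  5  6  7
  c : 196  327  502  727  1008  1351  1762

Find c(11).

D1: 131, 175, 225, 281, 343, 411
D2: 44, 50, 56, 62, 68
D3: 6, 6, 6, 6
Constant third difference = 6, so extend:
68 + 6 = 74;  411 + 74 = 485;  1762 + 485 = 2247
74 + 6 = 80;  485 + 80 = 565;  2247 + 565 = 2812
80 + 6 = 86;  565 + 86 = 651;  2812 + 651 = 3463
86 + 6 = 92;  651 + 92 = 743;  3463 + 743 = 4206

4206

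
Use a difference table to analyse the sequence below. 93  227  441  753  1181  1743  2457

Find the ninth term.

4413

134  214  312  428  562  714
80  98  116  134  152
18  18  18  18
Third differences constant at 18.
152 + 18 = 170;  714 + 170 = 884;  2457 + 884 = 3341
170 + 18 = 188;  884 + 188 = 1072;  3341 + 1072 = 4413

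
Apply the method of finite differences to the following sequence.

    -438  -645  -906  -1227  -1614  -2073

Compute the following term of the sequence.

Δ: -207  -261  -321  -387  -459
Δ²: -54  -60  -66  -72
Δ³: -6  -6  -6
Constant third difference = -6, so extend:
-72 − 6 = -78;  -459 − 78 = -537;  -2073 − 537 = -2610

-2610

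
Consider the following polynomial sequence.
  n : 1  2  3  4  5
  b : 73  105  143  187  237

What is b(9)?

497

D1: 32 , 38 , 44 , 50
D2: 6 , 6 , 6
Constant second difference = 6, so extend:
50 + 6 = 56;  237 + 56 = 293
56 + 6 = 62;  293 + 62 = 355
62 + 6 = 68;  355 + 68 = 423
68 + 6 = 74;  423 + 74 = 497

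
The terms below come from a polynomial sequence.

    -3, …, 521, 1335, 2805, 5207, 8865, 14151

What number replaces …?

135

Using the last 6 terms:
First differences: 814  1470  2402  3658  5286
Second differences: 656  932  1256  1628
Third differences: 276  324  372
Fourth differences: 48  48
Constant fourth difference = 48.
Extend backward: 276 − 48 = 228;  656 − 228 = 428;  814 − 428 = 386;  521 − 386 = 135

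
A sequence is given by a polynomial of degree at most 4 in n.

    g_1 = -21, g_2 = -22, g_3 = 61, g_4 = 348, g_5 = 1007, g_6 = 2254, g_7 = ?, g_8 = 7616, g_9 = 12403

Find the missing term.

4353

Using the first 6 terms:
Δ: -1  83  287  659  1247
Δ²: 84  204  372  588
Δ³: 120  168  216
Δ⁴: 48  48
Constant fourth difference = 48.
Extend forward: 216 + 48 = 264;  588 + 264 = 852;  1247 + 852 = 2099;  2254 + 2099 = 4353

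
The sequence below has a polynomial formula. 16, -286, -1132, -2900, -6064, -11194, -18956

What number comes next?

Δ: -302 , -846 , -1768 , -3164 , -5130 , -7762
Δ²: -544 , -922 , -1396 , -1966 , -2632
Δ³: -378 , -474 , -570 , -666
Δ⁴: -96 , -96 , -96
Constant fourth difference = -96, so extend:
-666 − 96 = -762;  -2632 − 762 = -3394;  -7762 − 3394 = -11156;  -18956 − 11156 = -30112

-30112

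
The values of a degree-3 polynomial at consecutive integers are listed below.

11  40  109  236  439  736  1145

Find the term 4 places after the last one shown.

4261

First differences: 29, 69, 127, 203, 297, 409
Second differences: 40, 58, 76, 94, 112
Third differences: 18, 18, 18, 18
Constant third difference = 18, so extend:
112 + 18 = 130;  409 + 130 = 539;  1145 + 539 = 1684
130 + 18 = 148;  539 + 148 = 687;  1684 + 687 = 2371
148 + 18 = 166;  687 + 166 = 853;  2371 + 853 = 3224
166 + 18 = 184;  853 + 184 = 1037;  3224 + 1037 = 4261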